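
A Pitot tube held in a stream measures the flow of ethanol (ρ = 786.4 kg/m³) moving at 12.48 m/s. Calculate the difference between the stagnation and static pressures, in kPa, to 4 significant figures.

ΔP ≈ 61.24 kPa

Bernoulli between the free stream and the stagnation point: ½ρv² = P_stag − P_static.
ΔP = ½·786.4·12.48² = 61240 Pa.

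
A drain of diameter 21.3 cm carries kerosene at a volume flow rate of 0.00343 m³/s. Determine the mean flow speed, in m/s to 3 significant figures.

Q = 0.00343 m³/s = 0.00343 m³/s.
v = Q/A = 0.00343 / 0.0356 = 0.0963 m/s.

v ≈ 0.0963 m/s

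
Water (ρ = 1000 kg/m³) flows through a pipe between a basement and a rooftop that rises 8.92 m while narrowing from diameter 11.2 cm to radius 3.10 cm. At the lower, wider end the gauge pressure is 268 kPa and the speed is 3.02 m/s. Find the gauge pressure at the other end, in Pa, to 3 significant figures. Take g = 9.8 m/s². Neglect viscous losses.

By continuity, v₂ = v₁·A₁/A₂ = 3.02·(98.5/30.2) = 9.86 m/s.
Applying Bernoulli between the two ends and solving for P₂: P₂ = P₁ + ½ρ(v₁² − v₂²) − ρgΔh.
P₂ = 268000 + ½·1000·(3.02² − 9.86²) − 1000·9.8·(+8.92) = 268000 + (-44000) − (87400) = 137000 Pa.

P₂ ≈ 137000 Pa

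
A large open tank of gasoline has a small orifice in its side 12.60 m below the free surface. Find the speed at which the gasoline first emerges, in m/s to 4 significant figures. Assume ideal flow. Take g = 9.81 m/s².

v = 15.72 m/s

Torricelli's result v = √(2gh) gives v = √(2·9.81·12.60) = 15.72 m/s.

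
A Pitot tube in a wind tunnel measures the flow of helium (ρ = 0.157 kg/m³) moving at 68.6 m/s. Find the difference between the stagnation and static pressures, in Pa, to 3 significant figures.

ΔP = 369 Pa

At the stagnation point the flow is brought to rest, so Bernoulli gives P_stag − P_static = ½ρv².
ΔP = ½·0.157·68.6² = 369 Pa.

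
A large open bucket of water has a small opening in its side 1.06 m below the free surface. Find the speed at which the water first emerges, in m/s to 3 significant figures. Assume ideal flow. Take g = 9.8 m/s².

v ≈ 4.56 m/s

The surface is effectively still and both ends are open, so ½v² = gh and v = √(2·9.8·1.06) = 4.56 m/s.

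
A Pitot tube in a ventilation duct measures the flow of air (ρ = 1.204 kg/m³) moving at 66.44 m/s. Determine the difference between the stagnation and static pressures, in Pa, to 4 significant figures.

2657 Pa

Bernoulli between the free stream and the stagnation point: ½ρv² = P_stag − P_static.
ΔP = ½·1.204·66.44² = 2657 Pa.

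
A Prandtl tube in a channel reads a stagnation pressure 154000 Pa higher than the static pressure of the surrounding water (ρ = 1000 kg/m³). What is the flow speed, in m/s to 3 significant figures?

v = 17.5 m/s

At the stagnation point the flow is brought to rest, so Bernoulli gives P_stag − P_static = ½ρv².
v = √(2ΔP/ρ) = √(2·154000/1000) = 17.5 m/s.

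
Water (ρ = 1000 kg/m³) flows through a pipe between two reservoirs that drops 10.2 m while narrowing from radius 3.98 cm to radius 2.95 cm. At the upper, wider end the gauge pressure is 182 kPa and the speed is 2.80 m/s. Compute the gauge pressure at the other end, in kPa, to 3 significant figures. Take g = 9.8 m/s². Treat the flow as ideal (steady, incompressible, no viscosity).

P₂ ≈ 273 kPa

Continuity gives A₁v₁ = A₂v₂, so v₂ = (49.8 cm²)/(27.3 cm²) × 2.80 m/s = 5.10 m/s.
Applying Bernoulli between the two ends and solving for P₂: P₂ = P₁ + ½ρ(v₁² − v₂²) − ρgΔh.
P₂ = 182000 + ½·1000·(2.80² − 5.10²) − 1000·9.8·(−10.2) = 182000 + (-9070) − (-100000) = 273000 Pa.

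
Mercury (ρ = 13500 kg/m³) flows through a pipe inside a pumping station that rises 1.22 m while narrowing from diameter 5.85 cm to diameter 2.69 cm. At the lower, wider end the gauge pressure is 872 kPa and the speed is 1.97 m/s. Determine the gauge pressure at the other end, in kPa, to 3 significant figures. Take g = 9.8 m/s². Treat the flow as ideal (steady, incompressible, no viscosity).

P₂ ≈ 151 kPa

By continuity, v₂ = v₁·A₁/A₂ = 1.97·(26.9/5.68) = 9.32 m/s.
Bernoulli: P₁ + ½ρv₁² + ρg h₁ = P₂ + ½ρv₂² + ρg h₂, so P₂ = P₁ + ½ρ(v₁² − v₂²) − ρg(h₂ − h₁).
P₂ = 872000 + ½·13500·(1.97² − 9.32²) − 13500·9.8·(+1.22) = 872000 + (-560000) − (161000) = 151000 Pa.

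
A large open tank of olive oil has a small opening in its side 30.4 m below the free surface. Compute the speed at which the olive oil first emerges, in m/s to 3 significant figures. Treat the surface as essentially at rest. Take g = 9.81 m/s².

v = 24.4 m/s

The surface is effectively still and both ends are open, so ½v² = gh and v = √(2·9.81·30.4) = 24.4 m/s.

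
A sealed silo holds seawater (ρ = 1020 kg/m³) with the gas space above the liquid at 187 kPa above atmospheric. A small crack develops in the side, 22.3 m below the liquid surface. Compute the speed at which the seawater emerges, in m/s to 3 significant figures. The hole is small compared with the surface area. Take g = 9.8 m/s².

Take point 1 at the surface (v₁ ≈ 0) and point 2 at the hole (at atmospheric pressure). Bernoulli: P₁ + ρg h = P_atm + ½ρv₂².
With P₁ − P_atm = 187000 Pa, v₂ = √(2gh + 2ΔP/ρ) = √(2·9.8·22.3 + 2·187000/1020) = 28.4 m/s.

v ≈ 28.4 m/s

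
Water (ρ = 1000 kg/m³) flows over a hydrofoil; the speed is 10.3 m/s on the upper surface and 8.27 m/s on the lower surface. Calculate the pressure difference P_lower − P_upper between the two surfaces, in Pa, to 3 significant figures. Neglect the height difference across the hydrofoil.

ΔP ≈ 18800 Pa

With negligible Δh, P + ½ρv² is constant, so P_low − P_up = ½ρ(v_up² − v_low²).
ΔP = ½·1000·(10.3² − 8.27²) = 18800 Pa.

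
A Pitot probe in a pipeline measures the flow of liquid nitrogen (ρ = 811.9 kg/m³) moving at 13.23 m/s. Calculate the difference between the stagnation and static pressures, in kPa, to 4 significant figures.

The dynamic pressure equals the rise in static pressure at the stagnation point: ΔP = ½ρv².
ΔP = ½·811.9·13.23² = 71050 Pa.

ΔP ≈ 71.05 kPa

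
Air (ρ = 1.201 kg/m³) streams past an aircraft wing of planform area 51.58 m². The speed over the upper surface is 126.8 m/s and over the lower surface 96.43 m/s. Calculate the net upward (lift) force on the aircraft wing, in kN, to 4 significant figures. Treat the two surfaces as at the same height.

F ≈ 210.0 kN

With equal heights on the two surfaces, Bernoulli gives P_lower − P_upper = ½ρ(v_upper² − v_lower²).
ΔP = ½·1.201·(126.8² − 96.43²) = 4071 Pa.
Lift = ΔP · A = 4071 × 51.58 = 210000 N.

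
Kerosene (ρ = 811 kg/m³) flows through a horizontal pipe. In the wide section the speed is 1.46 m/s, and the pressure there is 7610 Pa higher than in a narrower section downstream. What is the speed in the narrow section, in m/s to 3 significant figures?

Along the level pipe P + ½ρv² is conserved, hence v₂² = v₁² + 2(P₁ − P₂)/ρ.
v₂ = √(1.46² + 2·7610/811) = √(2.13 + 18.8) = 4.57 m/s.

4.57 m/s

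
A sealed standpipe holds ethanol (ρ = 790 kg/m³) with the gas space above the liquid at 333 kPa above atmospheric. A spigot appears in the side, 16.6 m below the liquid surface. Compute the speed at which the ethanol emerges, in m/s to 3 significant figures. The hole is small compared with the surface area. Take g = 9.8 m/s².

Take point 1 at the surface (v₁ ≈ 0) and point 2 at the hole (at atmospheric pressure). Bernoulli: P₁ + ρg h = P_atm + ½ρv₂².
With P₁ − P_atm = 333000 Pa, v₂ = √(2gh + 2ΔP/ρ) = √(2·9.8·16.6 + 2·333000/790) = 34.2 m/s.

34.2 m/s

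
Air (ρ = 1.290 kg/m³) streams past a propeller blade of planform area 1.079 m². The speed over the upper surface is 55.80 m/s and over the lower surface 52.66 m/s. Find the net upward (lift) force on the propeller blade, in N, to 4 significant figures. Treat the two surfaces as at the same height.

With equal heights on the two surfaces, Bernoulli gives P_lower − P_upper = ½ρ(v_upper² − v_lower²).
ΔP = ½·1.290·(55.80² − 52.66²) = 219.7 Pa.
Lift = ΔP · A = 219.7 × 1.079 = 237.0 N.

237.0 N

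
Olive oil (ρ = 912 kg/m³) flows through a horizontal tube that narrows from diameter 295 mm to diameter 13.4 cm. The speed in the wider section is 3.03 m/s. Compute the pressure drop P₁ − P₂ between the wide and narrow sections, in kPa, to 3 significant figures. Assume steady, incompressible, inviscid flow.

ΔP ≈ 94.2 kPa

Mass conservation (A₁v₁ = A₂v₂) gives v₂ = 3.03 × 683/141 = 14.7 m/s.
The pipe is horizontal, so Bernoulli reduces to P₁ + ½ρv₁² = P₂ + ½ρv₂².
P₁ − P₂ = ½·912·(14.7² − 3.03²) = ½·912·206 = 94200 Pa.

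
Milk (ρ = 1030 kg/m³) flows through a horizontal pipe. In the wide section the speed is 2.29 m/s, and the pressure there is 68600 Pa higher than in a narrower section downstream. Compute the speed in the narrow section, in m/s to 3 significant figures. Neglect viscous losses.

v₂ ≈ 11.8 m/s

Horizontal Bernoulli: P₁ + ½ρv₁² = P₂ + ½ρv₂², so v₂² = v₁² + 2(P₁ − P₂)/ρ.
v₂ = √(2.29² + 2·68600/1030) = √(5.24 + 133) = 11.8 m/s.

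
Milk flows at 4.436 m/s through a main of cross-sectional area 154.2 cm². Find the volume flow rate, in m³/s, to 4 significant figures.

Q ≈ 0.06840 m³/s

Q = A·v = 0.01542 m² × 4.436 m/s = 0.06840 m³/s.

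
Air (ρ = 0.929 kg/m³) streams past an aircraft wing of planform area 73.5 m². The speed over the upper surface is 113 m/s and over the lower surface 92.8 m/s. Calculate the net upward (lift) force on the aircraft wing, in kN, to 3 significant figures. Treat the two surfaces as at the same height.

F = 142 kN

From P + ½ρv² = const at equal height, P_low − P_up = ½ρ(v_up² − v_low²).
ΔP = ½·0.929·(113² − 92.8²) = 1930 Pa.
Lift = ΔP · A = 1930 × 73.5 = 142000 N.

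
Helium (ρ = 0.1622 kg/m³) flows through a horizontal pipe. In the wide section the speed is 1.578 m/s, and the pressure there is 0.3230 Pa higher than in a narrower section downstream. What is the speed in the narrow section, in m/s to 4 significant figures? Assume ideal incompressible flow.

Horizontal Bernoulli: P₁ + ½ρv₁² = P₂ + ½ρv₂², so v₂² = v₁² + 2(P₁ − P₂)/ρ.
v₂ = √(1.578² + 2·0.3230/0.1622) = √(2.490 + 3.983) = 2.544 m/s.

v₂ = 2.544 m/s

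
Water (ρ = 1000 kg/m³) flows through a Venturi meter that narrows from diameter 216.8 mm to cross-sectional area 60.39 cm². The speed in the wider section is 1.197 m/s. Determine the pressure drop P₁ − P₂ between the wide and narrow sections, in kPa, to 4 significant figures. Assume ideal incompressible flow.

The volume flow rate is constant, so v₂ = (A₁/A₂)v₁ = (369.2/60.39)·1.197 = 7.317 m/s.
With no height change, Bernoulli's equation is P₁ + ½ρv₁² = P₂ + ½ρv₂².
P₁ − P₂ = ½·1000·(7.317² − 1.197²) = ½·1000·52.11 = 26050 Pa.

ΔP = 26.05 kPa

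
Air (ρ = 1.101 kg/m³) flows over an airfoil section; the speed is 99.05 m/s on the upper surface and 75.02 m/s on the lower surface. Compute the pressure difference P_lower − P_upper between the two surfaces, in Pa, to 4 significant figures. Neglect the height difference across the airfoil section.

2303 Pa

The pressure is lower where the speed is higher: ΔP = ½ρ(v_up² − v_low²).
ΔP = ½·1.101·(99.05² − 75.02²) = 2303 Pa.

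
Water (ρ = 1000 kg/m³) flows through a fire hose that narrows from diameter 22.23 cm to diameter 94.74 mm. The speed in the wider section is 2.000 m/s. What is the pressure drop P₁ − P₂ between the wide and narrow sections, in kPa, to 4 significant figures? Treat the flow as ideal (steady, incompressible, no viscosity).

58.63 kPa

Continuity gives A₁v₁ = A₂v₂, so v₂ = (388.1 cm²)/(70.49 cm²) × 2.000 m/s = 11.01 m/s.
Along the horizontal streamline, P + ½ρv² is constant.
P₁ − P₂ = ½·1000·(11.01² − 2.000²) = ½·1000·117.3 = 58630 Pa.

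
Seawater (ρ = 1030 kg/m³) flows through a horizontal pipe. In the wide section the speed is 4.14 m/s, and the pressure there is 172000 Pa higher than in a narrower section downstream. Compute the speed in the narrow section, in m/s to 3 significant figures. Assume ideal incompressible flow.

v₂ ≈ 18.7 m/s

Horizontal Bernoulli: P₁ + ½ρv₁² = P₂ + ½ρv₂², so v₂² = v₁² + 2(P₁ − P₂)/ρ.
v₂ = √(4.14² + 2·172000/1030) = √(17.1 + 334) = 18.7 m/s.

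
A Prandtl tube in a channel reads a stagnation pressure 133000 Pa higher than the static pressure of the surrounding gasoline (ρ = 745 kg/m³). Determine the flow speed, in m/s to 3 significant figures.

Bernoulli between the free stream and the stagnation point: ½ρv² = P_stag − P_static.
v = √(2ΔP/ρ) = √(2·133000/745) = 18.9 m/s.

v ≈ 18.9 m/s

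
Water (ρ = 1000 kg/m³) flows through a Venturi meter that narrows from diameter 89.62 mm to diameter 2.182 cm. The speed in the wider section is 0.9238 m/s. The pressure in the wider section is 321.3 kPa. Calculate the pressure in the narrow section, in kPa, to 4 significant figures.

Continuity gives A₁v₁ = A₂v₂, so v₂ = (63.08 cm²)/(3.739 cm²) × 0.9238 m/s = 15.58 m/s.
Along the horizontal streamline, P + ½ρv² is constant.
P₂ = P₁ − ½ρ(v₂² − v₁²) = 321300 − ½·1000·(15.58² − 0.9238²) = 321300 − 121000 = 200300 Pa.

P₂ = 200.3 kPa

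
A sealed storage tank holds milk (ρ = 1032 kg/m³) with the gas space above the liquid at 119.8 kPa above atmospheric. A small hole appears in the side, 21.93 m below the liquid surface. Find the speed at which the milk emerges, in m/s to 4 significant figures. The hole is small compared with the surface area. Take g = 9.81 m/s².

v = 25.74 m/s

Take point 1 at the surface (v₁ ≈ 0) and point 2 at the hole (at atmospheric pressure). Bernoulli: P₁ + ρg h = P_atm + ½ρv₂².
With P₁ − P_atm = 119800 Pa, v₂ = √(2gh + 2ΔP/ρ) = √(2·9.81·21.93 + 2·119800/1032) = 25.74 m/s.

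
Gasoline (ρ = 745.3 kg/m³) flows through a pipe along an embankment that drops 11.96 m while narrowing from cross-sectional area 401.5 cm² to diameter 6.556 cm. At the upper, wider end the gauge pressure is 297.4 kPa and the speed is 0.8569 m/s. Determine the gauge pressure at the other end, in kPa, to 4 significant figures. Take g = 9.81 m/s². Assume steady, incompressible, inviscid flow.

P₂ = 346.4 kPa

By continuity, v₂ = v₁·A₁/A₂ = 0.8569·(401.5/33.76) = 10.19 m/s.
Applying Bernoulli between the two ends and solving for P₂: P₂ = P₁ + ½ρ(v₁² − v₂²) − ρgΔh.
P₂ = 297400 + ½·745.3·(0.8569² − 10.19²) − 745.3·9.81·(−11.96) = 297400 + (-38430) − (-87440) = 346400 Pa.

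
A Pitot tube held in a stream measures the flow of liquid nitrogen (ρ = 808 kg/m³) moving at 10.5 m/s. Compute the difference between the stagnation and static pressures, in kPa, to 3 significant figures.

The dynamic pressure equals the rise in static pressure at the stagnation point: ΔP = ½ρv².
ΔP = ½·808·10.5² = 44500 Pa.

ΔP ≈ 44.5 kPa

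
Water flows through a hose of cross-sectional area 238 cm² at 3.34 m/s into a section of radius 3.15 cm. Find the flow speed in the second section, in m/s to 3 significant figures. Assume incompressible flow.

25.5 m/s

By continuity, v₂ = v₁·A₁/A₂ = 3.34·(238/31.2) = 25.5 m/s.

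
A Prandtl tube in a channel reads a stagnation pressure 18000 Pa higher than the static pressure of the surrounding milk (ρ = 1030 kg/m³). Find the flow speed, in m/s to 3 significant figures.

v ≈ 5.91 m/s

At the stagnation point the flow is brought to rest, so Bernoulli gives P_stag − P_static = ½ρv².
v = √(2ΔP/ρ) = √(2·18000/1030) = 5.91 m/s.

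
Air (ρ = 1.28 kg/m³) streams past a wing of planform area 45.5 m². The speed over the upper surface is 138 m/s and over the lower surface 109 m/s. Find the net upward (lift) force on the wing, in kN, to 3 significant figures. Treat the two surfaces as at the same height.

209 kN

With equal heights on the two surfaces, Bernoulli gives P_lower − P_upper = ½ρ(v_upper² − v_lower²).
ΔP = ½·1.28·(138² − 109²) = 4580 Pa.
Lift = ΔP · A = 4580 × 45.5 = 209000 N.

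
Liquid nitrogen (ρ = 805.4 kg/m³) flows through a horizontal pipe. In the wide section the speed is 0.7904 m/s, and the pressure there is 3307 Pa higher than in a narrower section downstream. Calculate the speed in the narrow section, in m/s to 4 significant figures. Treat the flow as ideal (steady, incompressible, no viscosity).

With h₁ = h₂, rearranging Bernoulli gives v₂ = √(v₁² + 2ΔP/ρ).
v₂ = √(0.7904² + 2·3307/805.4) = √(0.6247 + 8.212) = 2.973 m/s.

v₂ = 2.973 m/s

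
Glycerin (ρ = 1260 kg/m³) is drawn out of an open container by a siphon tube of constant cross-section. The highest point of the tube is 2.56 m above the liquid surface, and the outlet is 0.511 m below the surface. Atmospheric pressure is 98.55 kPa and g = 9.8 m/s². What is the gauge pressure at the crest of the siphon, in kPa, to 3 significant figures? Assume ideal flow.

The outlet speed comes from Torricelli: v = √(2g·0.511) = 3.16 m/s.
With constant cross-section the crest speed equals v; applying Bernoulli from the surface up to the crest, P_top = P_atm − ½ρv² − ρg·h_top.
P_top = 98550 − ½·1260·3.16² − 1260·9.8·2.56 = 60600 Pa. So P_gauge = P_top − P_atm = -37900 Pa.

P_gauge ≈ -37.9 kPa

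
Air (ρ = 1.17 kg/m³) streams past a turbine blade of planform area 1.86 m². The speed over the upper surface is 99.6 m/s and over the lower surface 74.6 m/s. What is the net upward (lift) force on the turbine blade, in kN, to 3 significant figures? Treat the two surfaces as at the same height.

The faster flow above has the lower pressure; Bernoulli (same height) gives ΔP = ½ρ(v_up² − v_low²).
ΔP = ½·1.17·(99.6² − 74.6²) = 2550 Pa.
Lift = ΔP · A = 2550 × 1.86 = 4740 N.

F = 4.74 kN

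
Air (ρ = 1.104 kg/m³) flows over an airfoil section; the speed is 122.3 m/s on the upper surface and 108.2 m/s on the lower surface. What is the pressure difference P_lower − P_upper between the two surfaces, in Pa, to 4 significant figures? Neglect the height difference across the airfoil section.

1794 Pa

The pressure is lower where the speed is higher: ΔP = ½ρ(v_up² − v_low²).
ΔP = ½·1.104·(122.3² − 108.2²) = 1794 Pa.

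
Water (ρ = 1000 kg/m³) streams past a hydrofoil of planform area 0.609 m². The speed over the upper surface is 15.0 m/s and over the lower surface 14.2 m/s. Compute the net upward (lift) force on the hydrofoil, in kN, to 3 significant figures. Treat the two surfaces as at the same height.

From P + ½ρv² = const at equal height, P_low − P_up = ½ρ(v_up² − v_low²).
ΔP = ½·1000·(15.0² − 14.2²) = 11700 Pa.
Lift = ΔP · A = 11700 × 0.609 = 7110 N.

F ≈ 7.11 kN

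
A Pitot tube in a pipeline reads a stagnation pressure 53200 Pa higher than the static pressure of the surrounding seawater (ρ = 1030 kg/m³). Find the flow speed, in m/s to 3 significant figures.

10.2 m/s

At the stagnation point the flow is brought to rest, so Bernoulli gives P_stag − P_static = ½ρv².
v = √(2ΔP/ρ) = √(2·53200/1030) = 10.2 m/s.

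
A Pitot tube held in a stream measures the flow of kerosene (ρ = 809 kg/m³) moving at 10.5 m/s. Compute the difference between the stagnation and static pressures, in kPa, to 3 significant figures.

The dynamic pressure equals the rise in static pressure at the stagnation point: ΔP = ½ρv².
ΔP = ½·809·10.5² = 44600 Pa.

44.6 kPa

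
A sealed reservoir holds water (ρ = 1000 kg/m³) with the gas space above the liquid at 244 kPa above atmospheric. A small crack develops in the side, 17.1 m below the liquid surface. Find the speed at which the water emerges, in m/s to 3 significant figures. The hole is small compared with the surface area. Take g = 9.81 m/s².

Take point 1 at the surface (v₁ ≈ 0) and point 2 at the hole (at atmospheric pressure). Bernoulli: P₁ + ρg h = P_atm + ½ρv₂².
With P₁ − P_atm = 244000 Pa, v₂ = √(2gh + 2ΔP/ρ) = √(2·9.81·17.1 + 2·244000/1000) = 28.7 m/s.

v ≈ 28.7 m/s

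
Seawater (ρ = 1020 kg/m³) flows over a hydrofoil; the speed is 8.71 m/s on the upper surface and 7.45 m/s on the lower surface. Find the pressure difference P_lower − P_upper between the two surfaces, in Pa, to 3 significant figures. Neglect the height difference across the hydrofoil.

Bernoulli (same height): P_lower − P_upper = ½ρ(v_upper² − v_lower²).
ΔP = ½·1020·(8.71² − 7.45²) = 10400 Pa.

ΔP = 10400 Pa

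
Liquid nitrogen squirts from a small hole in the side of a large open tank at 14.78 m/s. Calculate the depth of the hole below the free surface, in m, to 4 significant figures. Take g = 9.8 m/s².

h ≈ 11.15 m

For a small hole in a large open tank, ½v² = gh, giving h = v²/(2g).
h = 14.78²/(2·9.8) = 218.4/19.60 = 11.15 m.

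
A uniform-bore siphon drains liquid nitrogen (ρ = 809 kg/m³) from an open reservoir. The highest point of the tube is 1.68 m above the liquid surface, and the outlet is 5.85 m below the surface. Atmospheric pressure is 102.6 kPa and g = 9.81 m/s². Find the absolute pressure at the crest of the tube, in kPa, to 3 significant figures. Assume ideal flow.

From the surface to the outlet (both open to atmosphere, surface at rest): v = √(2g·h_out) = √(2·9.81·5.85) = 10.7 m/s.
Continuity keeps v the same throughout the tube; from surface to crest, P_atm + 0 = P_top + ½ρv² + ρg·h_top.
P_top = 102600 − ½·809·10.7² − 809·9.81·1.68 = 42800 Pa.

42.8 kPa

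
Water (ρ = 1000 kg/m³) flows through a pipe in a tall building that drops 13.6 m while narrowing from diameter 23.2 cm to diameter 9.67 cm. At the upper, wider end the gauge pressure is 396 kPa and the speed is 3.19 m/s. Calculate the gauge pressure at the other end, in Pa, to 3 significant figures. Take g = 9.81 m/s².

The volume flow rate is constant, so v₂ = (A₁/A₂)v₁ = (423/73.4)·3.19 = 18.4 m/s.
Energy conservation along the streamline gives P₂ = P₁ − ½ρ(v₂² − v₁²) − ρg(h₂ − h₁).
P₂ = 396000 + ½·1000·(3.19² − 18.4²) − 1000·9.81·(−13.6) = 396000 + (-163000) − (-133000) = 366000 Pa.

P₂ = 366000 Pa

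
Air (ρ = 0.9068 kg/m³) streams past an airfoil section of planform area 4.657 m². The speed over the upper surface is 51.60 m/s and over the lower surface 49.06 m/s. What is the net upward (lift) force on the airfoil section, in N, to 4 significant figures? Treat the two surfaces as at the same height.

F ≈ 539.9 N

The faster flow above has the lower pressure; Bernoulli (same height) gives ΔP = ½ρ(v_up² − v_low²).
ΔP = ½·0.9068·(51.60² − 49.06²) = 115.9 Pa.
Lift = ΔP · A = 115.9 × 4.657 = 539.9 N.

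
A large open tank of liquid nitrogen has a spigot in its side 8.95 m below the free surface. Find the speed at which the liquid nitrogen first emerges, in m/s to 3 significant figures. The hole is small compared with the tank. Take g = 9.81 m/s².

Bernoulli from surface to hole (P equal, v_surface ≈ 0): v = √(2gh) = √(2×9.81×8.95) = 13.3 m/s.

v ≈ 13.3 m/s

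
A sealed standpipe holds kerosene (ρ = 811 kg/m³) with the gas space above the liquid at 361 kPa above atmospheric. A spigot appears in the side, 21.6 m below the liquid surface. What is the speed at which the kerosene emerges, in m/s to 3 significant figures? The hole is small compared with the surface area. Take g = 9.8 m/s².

Take point 1 at the surface (v₁ ≈ 0) and point 2 at the hole (at atmospheric pressure). Bernoulli: P₁ + ρg h = P_atm + ½ρv₂².
With P₁ − P_atm = 361000 Pa, v₂ = √(2gh + 2ΔP/ρ) = √(2·9.8·21.6 + 2·361000/811) = 36.2 m/s.

v ≈ 36.2 m/s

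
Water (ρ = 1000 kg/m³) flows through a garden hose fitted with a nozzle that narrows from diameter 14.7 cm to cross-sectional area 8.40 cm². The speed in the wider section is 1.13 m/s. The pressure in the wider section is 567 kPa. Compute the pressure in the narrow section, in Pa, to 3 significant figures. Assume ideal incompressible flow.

Mass conservation (A₁v₁ = A₂v₂) gives v₂ = 1.13 × 170/8.40 = 22.8 m/s.
Bernoulli (h₁ = h₂): P₁ − P₂ = ½ρ(v₂² − v₁²).
P₂ = P₁ − ½ρ(v₂² − v₁²) = 567000 − ½·1000·(22.8² − 1.13²) = 567000 − 260000 = 307000 Pa.

P₂ ≈ 307000 Pa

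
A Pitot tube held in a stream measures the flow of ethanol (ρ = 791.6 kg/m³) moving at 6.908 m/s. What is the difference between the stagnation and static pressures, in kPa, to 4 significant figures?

ΔP ≈ 18.89 kPa

Bernoulli between the free stream and the stagnation point: ½ρv² = P_stag − P_static.
ΔP = ½·791.6·6.908² = 18890 Pa.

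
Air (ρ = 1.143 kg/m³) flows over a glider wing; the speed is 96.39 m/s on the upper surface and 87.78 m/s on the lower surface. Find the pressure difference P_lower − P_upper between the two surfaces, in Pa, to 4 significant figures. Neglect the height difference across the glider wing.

Bernoulli (same height): P_lower − P_upper = ½ρ(v_upper² − v_lower²).
ΔP = ½·1.143·(96.39² − 87.78²) = 906.2 Pa.

ΔP ≈ 906.2 Pa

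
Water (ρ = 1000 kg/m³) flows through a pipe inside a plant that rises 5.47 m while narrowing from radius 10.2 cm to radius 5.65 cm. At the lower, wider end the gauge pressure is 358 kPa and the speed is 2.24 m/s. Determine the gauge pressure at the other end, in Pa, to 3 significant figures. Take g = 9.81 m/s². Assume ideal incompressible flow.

The volume flow rate is constant, so v₂ = (A₁/A₂)v₁ = (327/100)·2.24 = 7.30 m/s.
Energy conservation along the streamline gives P₂ = P₁ − ½ρ(v₂² − v₁²) − ρg(h₂ − h₁).
P₂ = 358000 + ½·1000·(2.24² − 7.30²) − 1000·9.81·(+5.47) = 358000 + (-24100) − (53700) = 280000 Pa.

P₂ ≈ 280000 Pa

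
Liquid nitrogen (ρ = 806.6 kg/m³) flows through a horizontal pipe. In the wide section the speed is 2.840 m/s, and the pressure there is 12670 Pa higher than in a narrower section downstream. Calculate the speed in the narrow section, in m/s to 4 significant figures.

With h₁ = h₂, rearranging Bernoulli gives v₂ = √(v₁² + 2ΔP/ρ).
v₂ = √(2.840² + 2·12670/806.6) = √(8.066 + 31.42) = 6.283 m/s.

v₂ ≈ 6.283 m/s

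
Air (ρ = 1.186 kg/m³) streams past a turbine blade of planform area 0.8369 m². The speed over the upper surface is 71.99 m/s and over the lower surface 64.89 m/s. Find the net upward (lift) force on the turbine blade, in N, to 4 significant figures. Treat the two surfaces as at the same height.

F ≈ 482.3 N

The faster flow above has the lower pressure; Bernoulli (same height) gives ΔP = ½ρ(v_up² − v_low²).
ΔP = ½·1.186·(71.99² − 64.89²) = 576.3 Pa.
Lift = ΔP · A = 576.3 × 0.8369 = 482.3 N.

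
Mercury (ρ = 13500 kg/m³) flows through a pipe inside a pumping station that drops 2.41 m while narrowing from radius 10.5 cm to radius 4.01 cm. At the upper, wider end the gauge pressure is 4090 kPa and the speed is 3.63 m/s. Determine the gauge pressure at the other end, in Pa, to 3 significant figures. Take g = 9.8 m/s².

Continuity gives A₁v₁ = A₂v₂, so v₂ = (346 cm²)/(50.5 cm²) × 3.63 m/s = 24.9 m/s.
Bernoulli: P₁ + ½ρv₁² + ρg h₁ = P₂ + ½ρv₂² + ρg h₂, so P₂ = P₁ + ½ρ(v₁² − v₂²) − ρg(h₂ − h₁).
P₂ = 4090000 + ½·13500·(3.63² − 24.9²) − 13500·9.8·(−2.41) = 4090000 + (-4090000) − (-319000) = 317000 Pa.

P₂ = 317000 Pa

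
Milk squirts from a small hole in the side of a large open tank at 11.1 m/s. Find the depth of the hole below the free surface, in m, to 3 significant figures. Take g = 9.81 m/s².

Torricelli: v = √(2gh), so h = v²/(2g).
h = 11.1²/(2·9.81) = 123/19.62 = 6.28 m.

h ≈ 6.28 m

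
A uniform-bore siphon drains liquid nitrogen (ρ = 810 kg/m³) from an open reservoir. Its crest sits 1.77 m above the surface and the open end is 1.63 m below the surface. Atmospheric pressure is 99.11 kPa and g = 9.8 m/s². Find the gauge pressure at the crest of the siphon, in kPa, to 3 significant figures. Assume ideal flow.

The outlet speed comes from Torricelli: v = √(2g·1.63) = 5.65 m/s.
Continuity keeps v the same throughout the tube; from surface to crest, P_atm + 0 = P_top + ½ρv² + ρg·h_top.
P_top = 99110 − ½·810·5.65² − 810·9.8·1.77 = 72100 Pa. So P_gauge = P_top − P_atm = -27000 Pa.

-27.0 kPa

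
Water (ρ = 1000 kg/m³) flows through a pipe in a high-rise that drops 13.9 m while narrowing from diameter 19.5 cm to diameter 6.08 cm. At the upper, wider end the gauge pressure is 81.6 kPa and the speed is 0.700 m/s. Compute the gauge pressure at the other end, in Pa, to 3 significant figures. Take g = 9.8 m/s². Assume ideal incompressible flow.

Continuity gives A₁v₁ = A₂v₂, so v₂ = (299 cm²)/(29.0 cm²) × 0.700 m/s = 7.20 m/s.
Applying Bernoulli between the two ends and solving for P₂: P₂ = P₁ + ½ρ(v₁² − v₂²) − ρgΔh.
P₂ = 81600 + ½·1000·(0.700² − 7.20²) − 1000·9.8·(−13.9) = 81600 + (-25700) − (-136000) = 192000 Pa.

192000 Pa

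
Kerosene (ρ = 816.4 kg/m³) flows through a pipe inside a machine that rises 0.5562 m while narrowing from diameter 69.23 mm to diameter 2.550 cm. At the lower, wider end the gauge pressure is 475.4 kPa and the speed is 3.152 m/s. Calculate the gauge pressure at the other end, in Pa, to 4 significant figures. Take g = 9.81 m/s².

By continuity, v₂ = v₁·A₁/A₂ = 3.152·(37.64/5.107) = 23.23 m/s.
Energy conservation along the streamline gives P₂ = P₁ − ½ρ(v₂² − v₁²) − ρg(h₂ − h₁).
P₂ = 475400 + ½·816.4·(3.152² − 23.23²) − 816.4·9.81·(+0.5562) = 475400 + (-216300) − (4455) = 254700 Pa.

P₂ ≈ 254700 Pa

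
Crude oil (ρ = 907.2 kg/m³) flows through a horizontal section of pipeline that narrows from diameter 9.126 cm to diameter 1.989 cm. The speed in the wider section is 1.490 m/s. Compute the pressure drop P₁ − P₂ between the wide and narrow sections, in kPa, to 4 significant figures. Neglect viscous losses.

445.3 kPa

By continuity, v₂ = v₁·A₁/A₂ = 1.490·(65.41/3.107) = 31.37 m/s.
With no height change, Bernoulli's equation is P₁ + ½ρv₁² = P₂ + ½ρv₂².
P₁ − P₂ = ½·907.2·(31.37² − 1.490²) = ½·907.2·981.7 = 445300 Pa.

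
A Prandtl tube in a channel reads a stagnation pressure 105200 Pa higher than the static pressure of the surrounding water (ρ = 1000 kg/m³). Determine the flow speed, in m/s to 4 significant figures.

Bernoulli between the free stream and the stagnation point: ½ρv² = P_stag − P_static.
v = √(2ΔP/ρ) = √(2·105200/1000) = 14.51 m/s.

14.51 m/s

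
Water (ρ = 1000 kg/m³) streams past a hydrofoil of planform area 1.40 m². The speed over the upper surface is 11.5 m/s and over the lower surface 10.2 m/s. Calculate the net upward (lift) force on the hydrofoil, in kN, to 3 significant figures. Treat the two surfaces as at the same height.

From P + ½ρv² = const at equal height, P_low − P_up = ½ρ(v_up² − v_low²).
ΔP = ½·1000·(11.5² − 10.2²) = 14100 Pa.
Lift = ΔP · A = 14100 × 1.40 = 19700 N.

F ≈ 19.7 kN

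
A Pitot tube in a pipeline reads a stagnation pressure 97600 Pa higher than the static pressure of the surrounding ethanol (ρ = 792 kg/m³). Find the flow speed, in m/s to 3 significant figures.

At the stagnation point the flow is brought to rest, so Bernoulli gives P_stag − P_static = ½ρv².
v = √(2ΔP/ρ) = √(2·97600/792) = 15.7 m/s.

v = 15.7 m/s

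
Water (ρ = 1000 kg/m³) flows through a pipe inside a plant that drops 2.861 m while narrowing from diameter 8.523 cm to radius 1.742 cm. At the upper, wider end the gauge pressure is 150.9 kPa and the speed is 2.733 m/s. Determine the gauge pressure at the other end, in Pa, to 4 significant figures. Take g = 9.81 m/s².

P₂ = 48950 Pa

Continuity gives A₁v₁ = A₂v₂, so v₂ = (57.05 cm²)/(9.533 cm²) × 2.733 m/s = 16.36 m/s.
Bernoulli: P₁ + ½ρv₁² + ρg h₁ = P₂ + ½ρv₂² + ρg h₂, so P₂ = P₁ + ½ρ(v₁² − v₂²) − ρg(h₂ − h₁).
P₂ = 150900 + ½·1000·(2.733² − 16.36²) − 1000·9.81·(−2.861) = 150900 + (-130000) − (-28070) = 48950 Pa.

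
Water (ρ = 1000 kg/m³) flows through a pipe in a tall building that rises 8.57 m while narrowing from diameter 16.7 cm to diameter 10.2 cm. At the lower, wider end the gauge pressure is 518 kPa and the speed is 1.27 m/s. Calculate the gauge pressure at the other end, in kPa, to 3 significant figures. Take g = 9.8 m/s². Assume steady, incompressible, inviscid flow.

P₂ ≈ 429 kPa

By continuity, v₂ = v₁·A₁/A₂ = 1.27·(219/81.7) = 3.40 m/s.
Bernoulli: P₁ + ½ρv₁² + ρg h₁ = P₂ + ½ρv₂² + ρg h₂, so P₂ = P₁ + ½ρ(v₁² − v₂²) − ρg(h₂ − h₁).
P₂ = 518000 + ½·1000·(1.27² − 3.40²) − 1000·9.8·(+8.57) = 518000 + (-4990) − (84000) = 429000 Pa.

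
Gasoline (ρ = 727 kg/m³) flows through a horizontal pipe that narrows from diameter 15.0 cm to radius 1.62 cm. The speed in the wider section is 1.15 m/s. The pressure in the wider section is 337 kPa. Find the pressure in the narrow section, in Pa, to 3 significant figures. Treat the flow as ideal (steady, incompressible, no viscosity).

117000 Pa

The volume flow rate is constant, so v₂ = (A₁/A₂)v₁ = (177/8.24)·1.15 = 24.6 m/s.
Along the horizontal streamline, P + ½ρv² is constant.
P₂ = P₁ − ½ρ(v₂² − v₁²) = 337000 − ½·727·(24.6² − 1.15²) = 337000 − 220000 = 117000 Pa.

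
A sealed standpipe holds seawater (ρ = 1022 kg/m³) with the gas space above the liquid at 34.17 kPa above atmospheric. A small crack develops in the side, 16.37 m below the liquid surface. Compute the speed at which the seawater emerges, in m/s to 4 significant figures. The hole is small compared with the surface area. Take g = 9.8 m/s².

Take point 1 at the surface (v₁ ≈ 0) and point 2 at the hole (at atmospheric pressure). Bernoulli: P₁ + ρg h = P_atm + ½ρv₂².
With P₁ − P_atm = 34170 Pa, v₂ = √(2gh + 2ΔP/ρ) = √(2·9.8·16.37 + 2·34170/1022) = 19.69 m/s.

v = 19.69 m/s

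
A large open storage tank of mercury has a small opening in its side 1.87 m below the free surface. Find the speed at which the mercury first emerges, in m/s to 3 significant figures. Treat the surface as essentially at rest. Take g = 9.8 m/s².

Bernoulli from surface to hole (P equal, v_surface ≈ 0): v = √(2gh) = √(2×9.8×1.87) = 6.05 m/s.

6.05 m/s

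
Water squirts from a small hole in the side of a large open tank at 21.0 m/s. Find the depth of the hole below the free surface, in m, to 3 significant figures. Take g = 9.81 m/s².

Inverting v = √(2gh) gives h = v² / 2g.
h = 21.0²/(2·9.81) = 441/19.62 = 22.5 m.

22.5 m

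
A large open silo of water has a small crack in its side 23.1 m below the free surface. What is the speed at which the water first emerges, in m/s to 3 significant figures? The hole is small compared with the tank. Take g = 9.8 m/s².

Bernoulli from surface to hole (P equal, v_surface ≈ 0): v = √(2gh) = √(2×9.8×23.1) = 21.3 m/s.

v ≈ 21.3 m/s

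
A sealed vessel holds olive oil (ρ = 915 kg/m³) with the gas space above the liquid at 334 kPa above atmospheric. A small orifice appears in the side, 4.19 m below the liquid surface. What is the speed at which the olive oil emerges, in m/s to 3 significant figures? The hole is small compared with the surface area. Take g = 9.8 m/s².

Take point 1 at the surface (v₁ ≈ 0) and point 2 at the hole (at atmospheric pressure). Bernoulli: P₁ + ρg h = P_atm + ½ρv₂².
With P₁ − P_atm = 334000 Pa, v₂ = √(2gh + 2ΔP/ρ) = √(2·9.8·4.19 + 2·334000/915) = 28.5 m/s.

28.5 m/s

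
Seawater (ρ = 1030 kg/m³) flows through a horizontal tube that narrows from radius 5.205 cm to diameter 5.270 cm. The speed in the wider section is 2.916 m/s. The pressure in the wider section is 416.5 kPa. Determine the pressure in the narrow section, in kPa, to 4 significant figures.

354.2 kPa

Mass conservation (A₁v₁ = A₂v₂) gives v₂ = 2.916 × 85.11/21.81 = 11.38 m/s.
Along the horizontal streamline, P + ½ρv² is constant.
P₂ = P₁ − ½ρ(v₂² − v₁²) = 416500 − ½·1030·(11.38² − 2.916²) = 416500 − 62290 = 354200 Pa.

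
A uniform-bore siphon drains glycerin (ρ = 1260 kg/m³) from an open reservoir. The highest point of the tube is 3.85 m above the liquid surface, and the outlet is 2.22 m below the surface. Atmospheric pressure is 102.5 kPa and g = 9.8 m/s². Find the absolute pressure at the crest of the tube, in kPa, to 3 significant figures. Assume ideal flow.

From the surface to the outlet (both open to atmosphere, surface at rest): v = √(2g·h_out) = √(2·9.8·2.22) = 6.60 m/s.
Continuity keeps v the same throughout the tube; from surface to crest, P_atm + 0 = P_top + ½ρv² + ρg·h_top.
P_top = 102500 − ½·1260·6.60² − 1260·9.8·3.85 = 27500 Pa.

P_top ≈ 27.5 kPa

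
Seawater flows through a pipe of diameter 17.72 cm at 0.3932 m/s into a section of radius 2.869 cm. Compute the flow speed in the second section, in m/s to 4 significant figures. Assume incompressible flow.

3.750 m/s

Continuity gives A₁v₁ = A₂v₂, so v₂ = (246.6 cm²)/(25.86 cm²) × 0.3932 m/s = 3.750 m/s.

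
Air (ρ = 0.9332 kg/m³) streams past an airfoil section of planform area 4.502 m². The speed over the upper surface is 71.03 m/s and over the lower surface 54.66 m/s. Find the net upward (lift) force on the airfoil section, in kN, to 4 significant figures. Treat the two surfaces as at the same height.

4.322 kN

From P + ½ρv² = const at equal height, P_low − P_up = ½ρ(v_up² − v_low²).
ΔP = ½·0.9332·(71.03² − 54.66²) = 960.1 Pa.
Lift = ΔP · A = 960.1 × 4.502 = 4322 N.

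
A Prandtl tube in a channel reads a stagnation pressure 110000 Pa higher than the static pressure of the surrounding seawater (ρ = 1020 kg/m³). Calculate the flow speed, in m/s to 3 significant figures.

v ≈ 14.7 m/s

Bernoulli between the free stream and the stagnation point: ½ρv² = P_stag − P_static.
v = √(2ΔP/ρ) = √(2·110000/1020) = 14.7 m/s.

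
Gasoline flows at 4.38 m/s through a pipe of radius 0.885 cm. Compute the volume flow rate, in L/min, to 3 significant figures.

Q = 64.7 L/min

Q = A·v = 0.000246 m² × 4.38 m/s = 0.00108 m³/s.
Converting: 0.00108 m³/s × 60000 = 64.7 L/min.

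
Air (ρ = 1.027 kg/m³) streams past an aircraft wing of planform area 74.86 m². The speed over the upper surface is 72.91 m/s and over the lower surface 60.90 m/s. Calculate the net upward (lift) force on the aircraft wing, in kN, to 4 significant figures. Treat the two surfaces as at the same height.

61.78 kN

With equal heights on the two surfaces, Bernoulli gives P_lower − P_upper = ½ρ(v_upper² − v_lower²).
ΔP = ½·1.027·(72.91² − 60.90²) = 825.2 Pa.
Lift = ΔP · A = 825.2 × 74.86 = 61780 N.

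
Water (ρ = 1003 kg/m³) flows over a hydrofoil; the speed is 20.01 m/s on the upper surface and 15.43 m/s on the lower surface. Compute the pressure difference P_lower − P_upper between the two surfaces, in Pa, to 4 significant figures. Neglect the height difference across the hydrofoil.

Bernoulli (same height): P_lower − P_upper = ½ρ(v_upper² − v_lower²).
ΔP = ½·1003·(20.01² − 15.43²) = 81400 Pa.

ΔP ≈ 81400 Pa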